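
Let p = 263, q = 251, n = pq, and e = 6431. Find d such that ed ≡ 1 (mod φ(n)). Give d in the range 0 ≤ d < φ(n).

20971

φ(n) = (p−1)(q−1) = 262·250 = 65500.
Need d with 6431·d ≡ 1 (mod 65500). Apply the extended Euclidean algorithm:
65500 = 10·6431 + 1190
6431 = 5·1190 + 481
1190 = 2·481 + 228
481 = 2·228 + 25
228 = 9·25 + 3
25 = 8·3 + 1
3 = 3·1 + 0
Back-substitute:
1 = 25 − 8·3
1 = −8·228 + 73·25
1 = 73·481 − 154·228
1 = −154·1190 + 381·481
1 = 381·6431 − 2059·1190
1 = −2059·65500 + 20971·6431
So 6431·20971 ≡ 1 (mod 65500), hence d = 20971.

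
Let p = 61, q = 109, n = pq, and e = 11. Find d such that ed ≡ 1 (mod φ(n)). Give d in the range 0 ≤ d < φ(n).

φ(n) = (p−1)(q−1) = 60·108 = 6480.
Need d with 11·d ≡ 1 (mod 6480). Apply the extended Euclidean algorithm:
6480 = 589*11 + 1
11 = 11*1 + 0
Back-substitute:
1 = 6480 − 589·11
So 11·(-589) ≡ 1 (mod 6480), hence d ≡ -589 ≡ 5891 (mod 6480).

5891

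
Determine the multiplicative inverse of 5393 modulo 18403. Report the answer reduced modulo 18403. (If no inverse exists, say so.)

Extended Euclidean algorithm:
18403 = 3×5393 + 2224
5393 = 2×2224 + 945
2224 = 2×945 + 334
945 = 2×334 + 277
334 = 1×277 + 57
277 = 4×57 + 49
57 = 1×49 + 8
49 = 6×8 + 1
8 = 8×1 + 0
Since gcd(5393, 18403) = 1, back-substitute to write 1 as a combination:
1 = 49 − 6·8
1 = −6·57 + 7·49
1 = 7·277 − 34·57
1 = −34·334 + 41·277
1 = 41·945 − 116·334
1 = −116·2224 + 273·945
1 = 273·5393 − 662·2224
1 = −662·18403 + 2259·5393
So 5393·2259 ≡ 1 (mod 18403).

2259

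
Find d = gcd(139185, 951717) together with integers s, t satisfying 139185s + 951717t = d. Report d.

Repeated division:
951717 = 6*139185 + 116607
139185 = 1*116607 + 22578
116607 = 5*22578 + 3717
22578 = 6*3717 + 276
3717 = 13*276 + 129
276 = 2*129 + 18
129 = 7*18 + 3
18 = 6*3 + 0
gcd(139185, 951717) = 3.
Back-substituting:
3 = 129 − 7·18
3 = −7·276 + 15·129
3 = 15·3717 − 202·276
3 = −202·22578 + 1227·3717
3 = 1227·116607 − 6337·22578
3 = −6337·139185 + 7564·116607
3 = 7564·951717 − 51721·139185
So 3 = (7564)·951717 + (-51721)·139185.

3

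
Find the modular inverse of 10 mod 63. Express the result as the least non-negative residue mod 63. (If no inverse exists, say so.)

19

gcd(63, 10) by repeated division:
63 = 6*10 + 3
10 = 3*3 + 1
3 = 3*1 + 0
Since gcd(10, 63) = 1, back-substitute to write 1 as a combination:
1 = 10 − 3·3
1 = −3·63 + 19·10
So 10·19 ≡ 1 (mod 63).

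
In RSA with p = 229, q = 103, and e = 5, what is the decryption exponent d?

φ(n) = (p−1)(q−1) = 228·102 = 23256.
Need d with 5·d ≡ 1 (mod 23256). Apply the extended Euclidean algorithm:
23256 = 4651*5 + 1
5 = 5*1 + 0
Back-substitute:
1 = 23256 − 4651·5
So 5·(-4651) ≡ 1 (mod 23256), hence d ≡ -4651 ≡ 18605 (mod 23256).

18605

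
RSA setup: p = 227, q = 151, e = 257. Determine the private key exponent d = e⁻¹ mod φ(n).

φ(n) = (p−1)(q−1) = 226·150 = 33900.
Need d with 257·d ≡ 1 (mod 33900). Apply the extended Euclidean algorithm:
33900 = 131×257 + 233
257 = 1×233 + 24
233 = 9×24 + 17
24 = 1×17 + 7
17 = 2×7 + 3
7 = 2×3 + 1
3 = 3×1 + 0
Back-substitute:
1 = 7 − 2·3
1 = −2·17 + 5·7
1 = 5·24 − 7·17
1 = −7·233 + 68·24
1 = 68·257 − 75·233
1 = −75·33900 + 9893·257
So 257·9893 ≡ 1 (mod 33900), hence d = 9893.

9893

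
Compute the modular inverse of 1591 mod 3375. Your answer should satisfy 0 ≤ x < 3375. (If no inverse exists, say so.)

2011

gcd(3375, 1591) by repeated division:
3375 = 2×1591 + 193
1591 = 8×193 + 47
193 = 4×47 + 5
47 = 9×5 + 2
5 = 2×2 + 1
2 = 2×1 + 0
Since gcd(1591, 3375) = 1, back-substitute to write 1 as a combination:
1 = 5 − 2·2
1 = −2·47 + 19·5
1 = 19·193 − 78·47
1 = −78·1591 + 643·193
1 = 643·3375 − 1364·1591
Hence 1591⁻¹ ≡ -1364 ≡ 2011 (mod 3375).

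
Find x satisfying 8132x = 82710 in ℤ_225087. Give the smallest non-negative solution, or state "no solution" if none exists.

First find gcd(8132, 225087):
225087 = 27×8132 + 5523
8132 = 1×5523 + 2609
5523 = 2×2609 + 305
2609 = 8×305 + 169
305 = 1×169 + 136
169 = 1×136 + 33
136 = 4×33 + 4
33 = 8×4 + 1
4 = 4×1 + 0
gcd = 1, so a unique solution mod 225087 exists.
Back-substitute for the Bézout coefficients:
1 = 33 − 8·4
1 = −8·136 + 33·33
1 = 33·169 − 41·136
1 = −41·305 + 74·169
1 = 74·2609 − 633·305
1 = −633·5523 + 1340·2609
1 = 1340·8132 − 1973·5523
1 = −1973·225087 + 54611·8132
So 8132·(54611) ≡ 1 (mod 225087), giving 8132⁻¹ ≡ 54611.
x ≡ 8132⁻¹·82710 ≡ 54611·82710 ≡ 54981 (mod 225087).

54981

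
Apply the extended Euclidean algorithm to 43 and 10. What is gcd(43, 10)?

Euclidean algorithm:
43 = 4×10 + 3
10 = 3×3 + 1
3 = 3×1 + 0
gcd(43, 10) = 1.
Back-substituting:
1 = 10 − 3·3
1 = −3·43 + 13·10
So 1 = (-3)·43 + (13)·10.

1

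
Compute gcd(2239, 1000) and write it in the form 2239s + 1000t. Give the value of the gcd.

1

Apply Euclid's algorithm to 2239 and 1000:
2239 = 2×1000 + 239
1000 = 4×239 + 44
239 = 5×44 + 19
44 = 2×19 + 6
19 = 3×6 + 1
6 = 6×1 + 0
gcd(2239, 1000) = 1.
Back-substituting:
1 = 19 − 3·6
1 = −3·44 + 7·19
1 = 7·239 − 38·44
1 = −38·1000 + 159·239
1 = 159·2239 − 356·1000
So 1 = (159)·2239 + (-356)·1000.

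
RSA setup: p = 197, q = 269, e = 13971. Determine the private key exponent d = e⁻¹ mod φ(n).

φ(n) = (p−1)(q−1) = 196·268 = 52528.
Need d with 13971·d ≡ 1 (mod 52528). Apply the extended Euclidean algorithm:
52528 = 3*13971 + 10615
13971 = 1*10615 + 3356
10615 = 3*3356 + 547
3356 = 6*547 + 74
547 = 7*74 + 29
74 = 2*29 + 16
29 = 1*16 + 13
16 = 1*13 + 3
13 = 4*3 + 1
3 = 3*1 + 0
Back-substitute:
1 = 13 − 4·3
1 = −4·16 + 5·13
1 = 5·29 − 9·16
1 = −9·74 + 23·29
1 = 23·547 − 170·74
1 = −170·3356 + 1043·547
1 = 1043·10615 − 3299·3356
1 = −3299·13971 + 4342·10615
1 = 4342·52528 − 16325·13971
So 13971·(-16325) ≡ 1 (mod 52528), hence d ≡ -16325 ≡ 36203 (mod 52528).

36203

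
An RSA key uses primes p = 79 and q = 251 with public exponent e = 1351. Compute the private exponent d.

9151

φ(n) = (p−1)(q−1) = 78·250 = 19500.
Need d with 1351·d ≡ 1 (mod 19500). Apply the extended Euclidean algorithm:
19500 = 14*1351 + 586
1351 = 2*586 + 179
586 = 3*179 + 49
179 = 3*49 + 32
49 = 1*32 + 17
32 = 1*17 + 15
17 = 1*15 + 2
15 = 7*2 + 1
2 = 2*1 + 0
Back-substitute:
1 = 15 − 7·2
1 = −7·17 + 8·15
1 = 8·32 − 15·17
1 = −15·49 + 23·32
1 = 23·179 − 84·49
1 = −84·586 + 275·179
1 = 275·1351 − 634·586
1 = −634·19500 + 9151·1351
So 1351·9151 ≡ 1 (mod 19500), hence d = 9151.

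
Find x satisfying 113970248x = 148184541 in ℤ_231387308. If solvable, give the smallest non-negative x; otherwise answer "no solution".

no solution

gcd(113970248, 231387308):
231387308 = 2×113970248 + 3446812
113970248 = 33×3446812 + 225452
3446812 = 15×225452 + 65032
225452 = 3×65032 + 30356
65032 = 2×30356 + 4320
30356 = 7×4320 + 116
4320 = 37×116 + 28
116 = 4×28 + 4
28 = 7×4 + 0
gcd = 4, but 4 ∤ 148184541, so the congruence has no solution.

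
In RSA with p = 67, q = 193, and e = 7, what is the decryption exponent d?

φ(n) = (p−1)(q−1) = 66·192 = 12672.
Need d with 7·d ≡ 1 (mod 12672). Apply the extended Euclidean algorithm:
12672 = 1810*7 + 2
7 = 3*2 + 1
2 = 2*1 + 0
Back-substitute:
1 = 7 − 3·2
1 = −3·12672 + 5431·7
So 7·5431 ≡ 1 (mod 12672), hence d = 5431.

5431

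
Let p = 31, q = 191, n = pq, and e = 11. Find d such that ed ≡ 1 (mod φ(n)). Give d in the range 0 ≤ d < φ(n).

φ(n) = (p−1)(q−1) = 30·190 = 5700.
Need d with 11·d ≡ 1 (mod 5700). Apply the extended Euclidean algorithm:
5700 = 518×11 + 2
11 = 5×2 + 1
2 = 2×1 + 0
Back-substitute:
1 = 11 − 5·2
1 = −5·5700 + 2591·11
So 11·2591 ≡ 1 (mod 5700), hence d = 2591.

2591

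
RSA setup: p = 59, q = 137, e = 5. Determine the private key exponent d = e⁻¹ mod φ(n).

φ(n) = (p−1)(q−1) = 58·136 = 7888.
Need d with 5·d ≡ 1 (mod 7888). Apply the extended Euclidean algorithm:
7888 = 1577·5 + 3
5 = 1·3 + 2
3 = 1·2 + 1
2 = 2·1 + 0
Back-substitute:
1 = 3 − 2
1 = −5 + 2·3
1 = 2·7888 − 3155·5
So 5·(-3155) ≡ 1 (mod 7888), hence d ≡ -3155 ≡ 4733 (mod 7888).

4733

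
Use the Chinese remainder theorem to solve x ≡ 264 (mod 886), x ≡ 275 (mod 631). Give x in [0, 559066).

305048

Write x = 264 + 886·k. Then 886·k ≡ 275 − 264 ≡ 11 (mod 631).
Need 886⁻¹ mod 631. Extended Euclid on (631, 255):
631 = 2·255 + 121
255 = 2·121 + 13
121 = 9·13 + 4
13 = 3·4 + 1
4 = 4·1 + 0
Back-substitute:
1 = 13 − 3·4
1 = −3·121 + 28·13
1 = 28·255 − 59·121
1 = −59·631 + 146·255
886⁻¹ ≡ 146 (mod 631), so k ≡ 146·11 ≡ 344 (mod 631).
x = 264 + 886·344 = 305048.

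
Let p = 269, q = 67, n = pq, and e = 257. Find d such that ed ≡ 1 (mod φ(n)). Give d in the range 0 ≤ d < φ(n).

φ(n) = (p−1)(q−1) = 268·66 = 17688.
Need d with 257·d ≡ 1 (mod 17688). Apply the extended Euclidean algorithm:
17688 = 68*257 + 212
257 = 1*212 + 45
212 = 4*45 + 32
45 = 1*32 + 13
32 = 2*13 + 6
13 = 2*6 + 1
6 = 6*1 + 0
Back-substitute:
1 = 13 − 2·6
1 = −2·32 + 5·13
1 = 5·45 − 7·32
1 = −7·212 + 33·45
1 = 33·257 − 40·212
1 = −40·17688 + 2753·257
So 257·2753 ≡ 1 (mod 17688), hence d = 2753.

2753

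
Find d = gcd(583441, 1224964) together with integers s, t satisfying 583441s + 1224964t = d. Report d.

1

Repeated division:
1224964 = 2×583441 + 58082
583441 = 10×58082 + 2621
58082 = 22×2621 + 420
2621 = 6×420 + 101
420 = 4×101 + 16
101 = 6×16 + 5
16 = 3×5 + 1
5 = 5×1 + 0
gcd(583441, 1224964) = 1.
Working backward:
1 = 16 − 3·5
1 = −3·101 + 19·16
1 = 19·420 − 79·101
1 = −79·2621 + 493·420
1 = 493·58082 − 10925·2621
1 = −10925·583441 + 109743·58082
1 = 109743·1224964 − 230411·583441
So 1 = (109743)·1224964 + (-230411)·583441.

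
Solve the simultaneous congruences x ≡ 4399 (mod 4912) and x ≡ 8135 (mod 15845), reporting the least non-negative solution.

Write x = 4399 + 4912·k. Then 4912·k ≡ 8135 − 4399 ≡ 3736 (mod 15845).
Need 4912⁻¹ mod 15845. Extended Euclid on (15845, 4912):
15845 = 3·4912 + 1109
4912 = 4·1109 + 476
1109 = 2·476 + 157
476 = 3·157 + 5
157 = 31·5 + 2
5 = 2·2 + 1
2 = 2·1 + 0
Back-substitute:
1 = 5 − 2·2
1 = −2·157 + 63·5
1 = 63·476 − 191·157
1 = −191·1109 + 445·476
1 = 445·4912 − 1971·1109
1 = −1971·15845 + 6358·4912
4912⁻¹ ≡ 6358 (mod 15845), so k ≡ 6358·3736 ≡ 1833 (mod 15845).
x = 4399 + 4912·1833 = 9008095.

9008095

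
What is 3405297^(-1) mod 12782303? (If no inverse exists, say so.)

Run Euclid on (12782303, 3405297):
12782303 = 3*3405297 + 2566412
3405297 = 1*2566412 + 838885
2566412 = 3*838885 + 49757
838885 = 16*49757 + 42773
49757 = 1*42773 + 6984
42773 = 6*6984 + 869
6984 = 8*869 + 32
869 = 27*32 + 5
32 = 6*5 + 2
5 = 2*2 + 1
2 = 2*1 + 0
Since gcd(3405297, 12782303) = 1, back-substitute to write 1 as a combination:
1 = 5 − 2·2
1 = −2·32 + 13·5
1 = 13·869 − 353·32
1 = −353·6984 + 2837·869
1 = 2837·42773 − 17375·6984
1 = −17375·49757 + 20212·42773
1 = 20212·838885 − 340767·49757
1 = −340767·2566412 + 1042513·838885
1 = 1042513·3405297 − 1383280·2566412
1 = −1383280·12782303 + 5192353·3405297
So 3405297·5192353 ≡ 1 (mod 12782303).

5192353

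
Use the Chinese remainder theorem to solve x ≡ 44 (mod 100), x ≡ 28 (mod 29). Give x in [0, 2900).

Write x = 44 + 100·k. Then 100·k ≡ 28 − 44 ≡ 13 (mod 29).
Need 100⁻¹ mod 29. Extended Euclid on (29, 13):
29 = 2·13 + 3
13 = 4·3 + 1
3 = 3·1 + 0
Back-substitute:
1 = 13 − 4·3
1 = −4·29 + 9·13
100⁻¹ ≡ 9 (mod 29), so k ≡ 9·13 ≡ 1 (mod 29).
x = 44 + 100·1 = 144.

144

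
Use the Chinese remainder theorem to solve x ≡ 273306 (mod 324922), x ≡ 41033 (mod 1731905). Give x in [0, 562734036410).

251415494168

Write x = 273306 + 324922·k. Then 324922·k ≡ 41033 − 273306 ≡ 1499632 (mod 1731905).
Need 324922⁻¹ mod 1731905. Extended Euclid on (1731905, 324922):
1731905 = 5×324922 + 107295
324922 = 3×107295 + 3037
107295 = 35×3037 + 1000
3037 = 3×1000 + 37
1000 = 27×37 + 1
37 = 37×1 + 0
Back-substitute:
1 = 1000 − 27·37
1 = −27·3037 + 82·1000
1 = 82·107295 − 2897·3037
1 = −2897·324922 + 8773·107295
1 = 8773·1731905 − 46762·324922
324922⁻¹ ≡ 1685143 (mod 1731905), so k ≡ 1685143·1499632 ≡ 773771 (mod 1731905).
x = 273306 + 324922·773771 = 251415494168.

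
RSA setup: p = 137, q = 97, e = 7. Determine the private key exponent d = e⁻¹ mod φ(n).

11191

φ(n) = (p−1)(q−1) = 136·96 = 13056.
Need d with 7·d ≡ 1 (mod 13056). Apply the extended Euclidean algorithm:
13056 = 1865×7 + 1
7 = 7×1 + 0
Back-substitute:
1 = 13056 − 1865·7
So 7·(-1865) ≡ 1 (mod 13056), hence d ≡ -1865 ≡ 11191 (mod 13056).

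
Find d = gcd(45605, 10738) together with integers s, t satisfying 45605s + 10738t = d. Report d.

7

Apply Euclid's algorithm to 45605 and 10738:
45605 = 4·10738 + 2653
10738 = 4·2653 + 126
2653 = 21·126 + 7
126 = 18·7 + 0
gcd(45605, 10738) = 7.
Express as a combination:
7 = 2653 − 21·126
7 = −21·10738 + 85·2653
7 = 85·45605 − 361·10738
So 7 = (85)·45605 + (-361)·10738.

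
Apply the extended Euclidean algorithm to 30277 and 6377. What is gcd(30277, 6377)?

Repeated division:
30277 = 4·6377 + 4769
6377 = 1·4769 + 1608
4769 = 2·1608 + 1553
1608 = 1·1553 + 55
1553 = 28·55 + 13
55 = 4·13 + 3
13 = 4·3 + 1
3 = 3·1 + 0
gcd(30277, 6377) = 1.
Working backward:
1 = 13 − 4·3
1 = −4·55 + 17·13
1 = 17·1553 − 480·55
1 = −480·1608 + 497·1553
1 = 497·4769 − 1474·1608
1 = −1474·6377 + 1971·4769
1 = 1971·30277 − 9358·6377
So 1 = (1971)·30277 + (-9358)·6377.

1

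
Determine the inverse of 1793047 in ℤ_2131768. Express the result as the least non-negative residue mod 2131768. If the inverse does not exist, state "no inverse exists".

1628999

Extended Euclidean algorithm:
2131768 = 1*1793047 + 338721
1793047 = 5*338721 + 99442
338721 = 3*99442 + 40395
99442 = 2*40395 + 18652
40395 = 2*18652 + 3091
18652 = 6*3091 + 106
3091 = 29*106 + 17
106 = 6*17 + 4
17 = 4*4 + 1
4 = 4*1 + 0
The gcd is 1. Working backward:
1 = 17 − 4·4
1 = −4·106 + 25·17
1 = 25·3091 − 729·106
1 = −729·18652 + 4399·3091
1 = 4399·40395 − 9527·18652
1 = −9527·99442 + 23453·40395
1 = 23453·338721 − 79886·99442
1 = −79886·1793047 + 422883·338721
1 = 422883·2131768 − 502769·1793047
Thus 1793047·(-502769) ≡ 1 (mod 2131768); reducing, -502769 mod 2131768 = 1628999.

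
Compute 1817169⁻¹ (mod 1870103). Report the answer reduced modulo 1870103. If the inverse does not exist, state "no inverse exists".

Apply the Euclidean algorithm to 1870103 and 1817169:
1870103 = 1×1817169 + 52934
1817169 = 34×52934 + 17413
52934 = 3×17413 + 695
17413 = 25×695 + 38
695 = 18×38 + 11
38 = 3×11 + 5
11 = 2×5 + 1
5 = 5×1 + 0
The gcd is 1. Working backward:
1 = 11 − 2·5
1 = −2·38 + 7·11
1 = 7·695 − 128·38
1 = −128·17413 + 3207·695
1 = 3207·52934 − 9749·17413
1 = −9749·1817169 + 334673·52934
1 = 334673·1870103 − 344422·1817169
So 1817169·(-344422) ≡ 1 (mod 1870103), and -344422 ≡ 1525681 (mod 1870103).

1525681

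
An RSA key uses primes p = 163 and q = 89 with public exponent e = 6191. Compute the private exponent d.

11951

φ(n) = (p−1)(q−1) = 162·88 = 14256.
Need d with 6191·d ≡ 1 (mod 14256). Apply the extended Euclidean algorithm:
14256 = 2·6191 + 1874
6191 = 3·1874 + 569
1874 = 3·569 + 167
569 = 3·167 + 68
167 = 2·68 + 31
68 = 2·31 + 6
31 = 5·6 + 1
6 = 6·1 + 0
Back-substitute:
1 = 31 − 5·6
1 = −5·68 + 11·31
1 = 11·167 − 27·68
1 = −27·569 + 92·167
1 = 92·1874 − 303·569
1 = −303·6191 + 1001·1874
1 = 1001·14256 − 2305·6191
So 6191·(-2305) ≡ 1 (mod 14256), hence d ≡ -2305 ≡ 11951 (mod 14256).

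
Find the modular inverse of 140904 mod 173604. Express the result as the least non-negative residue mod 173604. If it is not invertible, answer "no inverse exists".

Euclidean algorithm on 173604, 140904:
173604 = 1*140904 + 32700
140904 = 4*32700 + 10104
32700 = 3*10104 + 2388
10104 = 4*2388 + 552
2388 = 4*552 + 180
552 = 3*180 + 12
180 = 15*12 + 0
gcd(140904, 173604) = 12 ≠ 1, so 140904 has no multiplicative inverse modulo 173604.

no inverse exists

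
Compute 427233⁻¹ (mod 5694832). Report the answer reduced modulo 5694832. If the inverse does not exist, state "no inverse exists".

gcd(5694832, 427233) by repeated division:
5694832 = 13·427233 + 140803
427233 = 3·140803 + 4824
140803 = 29·4824 + 907
4824 = 5·907 + 289
907 = 3·289 + 40
289 = 7·40 + 9
40 = 4·9 + 4
9 = 2·4 + 1
4 = 4·1 + 0
gcd = 1, so the inverse exists. Back-substitute:
1 = 9 − 2·4
1 = −2·40 + 9·9
1 = 9·289 − 65·40
1 = −65·907 + 204·289
1 = 204·4824 − 1085·907
1 = −1085·140803 + 31669·4824
1 = 31669·427233 − 96092·140803
1 = −96092·5694832 + 1280865·427233
So 427233·1280865 ≡ 1 (mod 5694832).

1280865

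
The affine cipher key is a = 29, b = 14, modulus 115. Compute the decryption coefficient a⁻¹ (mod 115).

4

Apply the Euclidean algorithm to 115 and 29:
115 = 3·29 + 28
29 = 1·28 + 1
28 = 28·1 + 0
The gcd is 1. Working backward:
1 = 29 − 28
1 = −115 + 4·29
So 29·4 ≡ 1 (mod 115).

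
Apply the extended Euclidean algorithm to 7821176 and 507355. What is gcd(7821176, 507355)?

1

Apply Euclid's algorithm to 7821176 and 507355:
7821176 = 15*507355 + 210851
507355 = 2*210851 + 85653
210851 = 2*85653 + 39545
85653 = 2*39545 + 6563
39545 = 6*6563 + 167
6563 = 39*167 + 50
167 = 3*50 + 17
50 = 2*17 + 16
17 = 1*16 + 1
16 = 16*1 + 0
gcd(7821176, 507355) = 1.
Express as a combination:
1 = 17 − 16
1 = −50 + 3·17
1 = 3·167 − 10·50
1 = −10·6563 + 393·167
1 = 393·39545 − 2368·6563
1 = −2368·85653 + 5129·39545
1 = 5129·210851 − 12626·85653
1 = −12626·507355 + 30381·210851
1 = 30381·7821176 − 468341·507355
So 1 = (30381)·7821176 + (-468341)·507355.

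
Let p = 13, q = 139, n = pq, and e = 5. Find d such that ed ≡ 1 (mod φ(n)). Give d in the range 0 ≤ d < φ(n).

φ(n) = (p−1)(q−1) = 12·138 = 1656.
Need d with 5·d ≡ 1 (mod 1656). Apply the extended Euclidean algorithm:
1656 = 331·5 + 1
5 = 5·1 + 0
Back-substitute:
1 = 1656 − 331·5
So 5·(-331) ≡ 1 (mod 1656), hence d ≡ -331 ≡ 1325 (mod 1656).

1325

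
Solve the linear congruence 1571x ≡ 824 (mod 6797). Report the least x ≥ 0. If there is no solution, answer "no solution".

2034

First find gcd(1571, 6797):
6797 = 4*1571 + 513
1571 = 3*513 + 32
513 = 16*32 + 1
32 = 32*1 + 0
gcd = 1, so a unique solution mod 6797 exists.
Back-substitute for the Bézout coefficients:
1 = 513 − 16·32
1 = −16·1571 + 49·513
1 = 49·6797 − 212·1571
So 1571·(-212) ≡ 1 (mod 6797), giving 1571⁻¹ ≡ 6585.
x ≡ 1571⁻¹·824 ≡ 6585·824 ≡ 2034 (mod 6797).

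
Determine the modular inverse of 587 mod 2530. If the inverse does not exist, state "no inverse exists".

1543

Extended Euclidean algorithm:
2530 = 4·587 + 182
587 = 3·182 + 41
182 = 4·41 + 18
41 = 2·18 + 5
18 = 3·5 + 3
5 = 1·3 + 2
3 = 1·2 + 1
2 = 2·1 + 0
The gcd is 1. Working backward:
1 = 3 − 2
1 = −5 + 2·3
1 = 2·18 − 7·5
1 = −7·41 + 16·18
1 = 16·182 − 71·41
1 = −71·587 + 229·182
1 = 229·2530 − 987·587
So 587·(-987) ≡ 1 (mod 2530), and -987 ≡ 1543 (mod 2530).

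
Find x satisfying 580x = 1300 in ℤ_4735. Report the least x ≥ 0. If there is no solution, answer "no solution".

688

First find gcd(580, 4735):
4735 = 8·580 + 95
580 = 6·95 + 10
95 = 9·10 + 5
10 = 2·5 + 0
gcd = 5 and 5 | 1300, so solutions exist. Divide through by 5: 116x ≡ 260 (mod 947).
Now find 116⁻¹ mod 947:
947 = 8*116 + 19
116 = 6*19 + 2
19 = 9*2 + 1
2 = 2*1 + 0
Back-substitute:
1 = 19 − 9·2
1 = −9·116 + 55·19
1 = 55·947 − 449·116
So 116·(-449) ≡ 1 (mod 947), i.e. 116⁻¹ ≡ 498.
Then x ≡ 498·260 ≡ 688 (mod 947); the smallest non-negative solution is x = 688.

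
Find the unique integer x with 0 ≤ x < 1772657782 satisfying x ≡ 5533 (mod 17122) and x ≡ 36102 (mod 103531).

Write x = 5533 + 17122·k. Then 17122·k ≡ 36102 − 5533 ≡ 30569 (mod 103531).
Need 17122⁻¹ mod 103531. Extended Euclid on (103531, 17122):
103531 = 6*17122 + 799
17122 = 21*799 + 343
799 = 2*343 + 113
343 = 3*113 + 4
113 = 28*4 + 1
4 = 4*1 + 0
Back-substitute:
1 = 113 − 28·4
1 = −28·343 + 85·113
1 = 85·799 − 198·343
1 = −198·17122 + 4243·799
1 = 4243·103531 − 25656·17122
17122⁻¹ ≡ 77875 (mod 103531), so k ≡ 77875·30569 ≡ 72592 (mod 103531).
x = 5533 + 17122·72592 = 1242925757.

1242925757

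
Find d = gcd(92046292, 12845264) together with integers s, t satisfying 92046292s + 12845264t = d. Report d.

4

Euclidean algorithm:
92046292 = 7·12845264 + 2129444
12845264 = 6·2129444 + 68600
2129444 = 31·68600 + 2844
68600 = 24·2844 + 344
2844 = 8·344 + 92
344 = 3·92 + 68
92 = 1·68 + 24
68 = 2·24 + 20
24 = 1·20 + 4
20 = 5·4 + 0
gcd(92046292, 12845264) = 4.
Back-substituting:
4 = 24 − 20
4 = −68 + 3·24
4 = 3·92 − 4·68
4 = −4·344 + 15·92
4 = 15·2844 − 124·344
4 = −124·68600 + 2991·2844
4 = 2991·2129444 − 92845·68600
4 = −92845·12845264 + 560061·2129444
4 = 560061·92046292 − 4013272·12845264
So 4 = (560061)·92046292 + (-4013272)·12845264.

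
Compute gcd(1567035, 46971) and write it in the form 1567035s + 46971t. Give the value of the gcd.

Euclidean algorithm:
1567035 = 33·46971 + 16992
46971 = 2·16992 + 12987
16992 = 1·12987 + 4005
12987 = 3·4005 + 972
4005 = 4·972 + 117
972 = 8·117 + 36
117 = 3·36 + 9
36 = 4·9 + 0
gcd(1567035, 46971) = 9.
Express as a combination:
9 = 117 − 3·36
9 = −3·972 + 25·117
9 = 25·4005 − 103·972
9 = −103·12987 + 334·4005
9 = 334·16992 − 437·12987
9 = −437·46971 + 1208·16992
9 = 1208·1567035 − 40301·46971
So 9 = (1208)·1567035 + (-40301)·46971.

9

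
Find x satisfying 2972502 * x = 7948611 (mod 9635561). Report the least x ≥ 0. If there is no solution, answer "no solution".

no solution

gcd(2972502, 9635561):
9635561 = 3*2972502 + 718055
2972502 = 4*718055 + 100282
718055 = 7*100282 + 16081
100282 = 6*16081 + 3796
16081 = 4*3796 + 897
3796 = 4*897 + 208
897 = 4*208 + 65
208 = 3*65 + 13
65 = 5*13 + 0
gcd = 13, but 13 ∤ 7948611, so the congruence has no solution.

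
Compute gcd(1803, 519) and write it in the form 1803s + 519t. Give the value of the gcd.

3

Apply Euclid's algorithm to 1803 and 519:
1803 = 3·519 + 246
519 = 2·246 + 27
246 = 9·27 + 3
27 = 9·3 + 0
gcd(1803, 519) = 3.
Working backward:
3 = 246 − 9·27
3 = −9·519 + 19·246
3 = 19·1803 − 66·519
So 3 = (19)·1803 + (-66)·519.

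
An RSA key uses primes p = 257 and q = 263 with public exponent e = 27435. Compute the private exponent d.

φ(n) = (p−1)(q−1) = 256·262 = 67072.
Need d with 27435·d ≡ 1 (mod 67072). Apply the extended Euclidean algorithm:
67072 = 2*27435 + 12202
27435 = 2*12202 + 3031
12202 = 4*3031 + 78
3031 = 38*78 + 67
78 = 1*67 + 11
67 = 6*11 + 1
11 = 11*1 + 0
Back-substitute:
1 = 67 − 6·11
1 = −6·78 + 7·67
1 = 7·3031 − 272·78
1 = −272·12202 + 1095·3031
1 = 1095·27435 − 2462·12202
1 = −2462·67072 + 6019·27435
So 27435·6019 ≡ 1 (mod 67072), hence d = 6019.

6019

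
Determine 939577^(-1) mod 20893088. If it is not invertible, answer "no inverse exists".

gcd(20893088, 939577) by repeated division:
20893088 = 22×939577 + 222394
939577 = 4×222394 + 50001
222394 = 4×50001 + 22390
50001 = 2×22390 + 5221
22390 = 4×5221 + 1506
5221 = 3×1506 + 703
1506 = 2×703 + 100
703 = 7×100 + 3
100 = 33×3 + 1
3 = 3×1 + 0
The gcd is 1. Working backward:
1 = 100 − 33·3
1 = −33·703 + 232·100
1 = 232·1506 − 497·703
1 = −497·5221 + 1723·1506
1 = 1723·22390 − 7389·5221
1 = −7389·50001 + 16501·22390
1 = 16501·222394 − 73393·50001
1 = −73393·939577 + 310073·222394
1 = 310073·20893088 − 6894999·939577
So 939577·(-6894999) ≡ 1 (mod 20893088), and -6894999 ≡ 13998089 (mod 20893088).

13998089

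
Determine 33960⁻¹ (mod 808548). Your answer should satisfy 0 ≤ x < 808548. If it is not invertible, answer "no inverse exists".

no inverse exists

Euclidean algorithm on 808548, 33960:
808548 = 23×33960 + 27468
33960 = 1×27468 + 6492
27468 = 4×6492 + 1500
6492 = 4×1500 + 492
1500 = 3×492 + 24
492 = 20×24 + 12
24 = 2×12 + 0
The gcd is 12, not 1, hence no inverse exists.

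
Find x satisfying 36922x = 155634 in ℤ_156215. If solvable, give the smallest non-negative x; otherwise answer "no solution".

20592

First find gcd(36922, 156215):
156215 = 4·36922 + 8527
36922 = 4·8527 + 2814
8527 = 3·2814 + 85
2814 = 33·85 + 9
85 = 9·9 + 4
9 = 2·4 + 1
4 = 4·1 + 0
gcd = 1, so a unique solution mod 156215 exists.
Back-substitute for the Bézout coefficients:
1 = 9 − 2·4
1 = −2·85 + 19·9
1 = 19·2814 − 629·85
1 = −629·8527 + 1906·2814
1 = 1906·36922 − 8253·8527
1 = −8253·156215 + 34918·36922
So 36922·(34918) ≡ 1 (mod 156215), giving 36922⁻¹ ≡ 34918.
x ≡ 36922⁻¹·155634 ≡ 34918·155634 ≡ 20592 (mod 156215).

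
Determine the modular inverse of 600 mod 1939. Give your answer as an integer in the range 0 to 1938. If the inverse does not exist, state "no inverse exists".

1102

gcd(1939, 600) by repeated division:
1939 = 3×600 + 139
600 = 4×139 + 44
139 = 3×44 + 7
44 = 6×7 + 2
7 = 3×2 + 1
2 = 2×1 + 0
Since gcd(600, 1939) = 1, back-substitute to write 1 as a combination:
1 = 7 − 3·2
1 = −3·44 + 19·7
1 = 19·139 − 60·44
1 = −60·600 + 259·139
1 = 259·1939 − 837·600
Thus 600·(-837) ≡ 1 (mod 1939); reducing, -837 mod 1939 = 1102.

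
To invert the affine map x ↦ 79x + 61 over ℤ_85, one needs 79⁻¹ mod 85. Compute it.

14

gcd(85, 79) by repeated division:
85 = 1×79 + 6
79 = 13×6 + 1
6 = 6×1 + 0
The gcd is 1. Working backward:
1 = 79 − 13·6
1 = −13·85 + 14·79
So 79·14 ≡ 1 (mod 85).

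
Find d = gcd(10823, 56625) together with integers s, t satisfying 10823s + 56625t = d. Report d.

Apply Euclid's algorithm to 56625 and 10823:
56625 = 5·10823 + 2510
10823 = 4·2510 + 783
2510 = 3·783 + 161
783 = 4·161 + 139
161 = 1·139 + 22
139 = 6·22 + 7
22 = 3·7 + 1
7 = 7·1 + 0
gcd(10823, 56625) = 1.
Back-substituting:
1 = 22 − 3·7
1 = −3·139 + 19·22
1 = 19·161 − 22·139
1 = −22·783 + 107·161
1 = 107·2510 − 343·783
1 = −343·10823 + 1479·2510
1 = 1479·56625 − 7738·10823
So 1 = (1479)·56625 + (-7738)·10823.

1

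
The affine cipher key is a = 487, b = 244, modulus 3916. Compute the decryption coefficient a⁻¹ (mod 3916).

Apply the Euclidean algorithm to 3916 and 487:
3916 = 8*487 + 20
487 = 24*20 + 7
20 = 2*7 + 6
7 = 1*6 + 1
6 = 6*1 + 0
The gcd is 1. Working backward:
1 = 7 − 6
1 = −20 + 3·7
1 = 3·487 − 73·20
1 = −73·3916 + 587·487
So 487·587 ≡ 1 (mod 3916).

587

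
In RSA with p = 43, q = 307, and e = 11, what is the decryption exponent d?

φ(n) = (p−1)(q−1) = 42·306 = 12852.
Need d with 11·d ≡ 1 (mod 12852). Apply the extended Euclidean algorithm:
12852 = 1168·11 + 4
11 = 2·4 + 3
4 = 1·3 + 1
3 = 3·1 + 0
Back-substitute:
1 = 4 − 3
1 = −11 + 3·4
1 = 3·12852 − 3505·11
So 11·(-3505) ≡ 1 (mod 12852), hence d ≡ -3505 ≡ 9347 (mod 12852).

9347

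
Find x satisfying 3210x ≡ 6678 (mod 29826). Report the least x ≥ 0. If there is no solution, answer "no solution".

4620

First find gcd(3210, 29826):
29826 = 9*3210 + 936
3210 = 3*936 + 402
936 = 2*402 + 132
402 = 3*132 + 6
132 = 22*6 + 0
gcd = 6 and 6 | 6678, so solutions exist. Divide through by 6: 535x ≡ 1113 (mod 4971).
Now find 535⁻¹ mod 4971:
4971 = 9×535 + 156
535 = 3×156 + 67
156 = 2×67 + 22
67 = 3×22 + 1
22 = 22×1 + 0
Back-substitute:
1 = 67 − 3·22
1 = −3·156 + 7·67
1 = 7·535 − 24·156
1 = −24·4971 + 223·535
So 535⁻¹ ≡ 223 (mod 4971).
Then x ≡ 223·1113 ≡ 4620 (mod 4971); the smallest non-negative solution is x = 4620.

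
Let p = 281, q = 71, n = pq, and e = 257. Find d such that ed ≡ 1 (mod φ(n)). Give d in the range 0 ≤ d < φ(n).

φ(n) = (p−1)(q−1) = 280·70 = 19600.
Need d with 257·d ≡ 1 (mod 19600). Apply the extended Euclidean algorithm:
19600 = 76·257 + 68
257 = 3·68 + 53
68 = 1·53 + 15
53 = 3·15 + 8
15 = 1·8 + 7
8 = 1·7 + 1
7 = 7·1 + 0
Back-substitute:
1 = 8 − 7
1 = −15 + 2·8
1 = 2·53 − 7·15
1 = −7·68 + 9·53
1 = 9·257 − 34·68
1 = −34·19600 + 2593·257
So 257·2593 ≡ 1 (mod 19600), hence d = 2593.

2593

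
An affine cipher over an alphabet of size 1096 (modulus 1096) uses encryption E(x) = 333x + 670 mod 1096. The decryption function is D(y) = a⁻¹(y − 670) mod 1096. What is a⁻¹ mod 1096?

Run Euclid on (1096, 333):
1096 = 3·333 + 97
333 = 3·97 + 42
97 = 2·42 + 13
42 = 3·13 + 3
13 = 4·3 + 1
3 = 3·1 + 0
gcd = 1, so the inverse exists. Back-substitute:
1 = 13 − 4·3
1 = −4·42 + 13·13
1 = 13·97 − 30·42
1 = −30·333 + 103·97
1 = 103·1096 − 339·333
Thus 333·(-339) ≡ 1 (mod 1096); reducing, -339 mod 1096 = 757.

757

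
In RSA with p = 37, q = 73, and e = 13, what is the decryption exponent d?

φ(n) = (p−1)(q−1) = 36·72 = 2592.
Need d with 13·d ≡ 1 (mod 2592). Apply the extended Euclidean algorithm:
2592 = 199·13 + 5
13 = 2·5 + 3
5 = 1·3 + 2
3 = 1·2 + 1
2 = 2·1 + 0
Back-substitute:
1 = 3 − 2
1 = −5 + 2·3
1 = 2·13 − 5·5
1 = −5·2592 + 997·13
So 13·997 ≡ 1 (mod 2592), hence d = 997.

997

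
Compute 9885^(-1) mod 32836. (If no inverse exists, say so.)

Extended Euclidean algorithm:
32836 = 3*9885 + 3181
9885 = 3*3181 + 342
3181 = 9*342 + 103
342 = 3*103 + 33
103 = 3*33 + 4
33 = 8*4 + 1
4 = 4*1 + 0
Since gcd(9885, 32836) = 1, back-substitute to write 1 as a combination:
1 = 33 − 8·4
1 = −8·103 + 25·33
1 = 25·342 − 83·103
1 = −83·3181 + 772·342
1 = 772·9885 − 2399·3181
1 = −2399·32836 + 7969·9885
So 9885·7969 ≡ 1 (mod 32836).

7969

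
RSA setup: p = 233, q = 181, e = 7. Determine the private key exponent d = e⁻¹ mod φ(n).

φ(n) = (p−1)(q−1) = 232·180 = 41760.
Need d with 7·d ≡ 1 (mod 41760). Apply the extended Euclidean algorithm:
41760 = 5965*7 + 5
7 = 1*5 + 2
5 = 2*2 + 1
2 = 2*1 + 0
Back-substitute:
1 = 5 − 2·2
1 = −2·7 + 3·5
1 = 3·41760 − 17897·7
So 7·(-17897) ≡ 1 (mod 41760), hence d ≡ -17897 ≡ 23863 (mod 41760).

23863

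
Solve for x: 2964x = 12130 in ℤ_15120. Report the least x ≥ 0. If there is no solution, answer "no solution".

no solution

gcd(2964, 15120):
15120 = 5·2964 + 300
2964 = 9·300 + 264
300 = 1·264 + 36
264 = 7·36 + 12
36 = 3·12 + 0
gcd = 12, but 12 ∤ 12130, so the congruence has no solution.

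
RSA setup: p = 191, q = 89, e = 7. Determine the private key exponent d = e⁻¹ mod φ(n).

φ(n) = (p−1)(q−1) = 190·88 = 16720.
Need d with 7·d ≡ 1 (mod 16720). Apply the extended Euclidean algorithm:
16720 = 2388×7 + 4
7 = 1×4 + 3
4 = 1×3 + 1
3 = 3×1 + 0
Back-substitute:
1 = 4 − 3
1 = −7 + 2·4
1 = 2·16720 − 4777·7
So 7·(-4777) ≡ 1 (mod 16720), hence d ≡ -4777 ≡ 11943 (mod 16720).

11943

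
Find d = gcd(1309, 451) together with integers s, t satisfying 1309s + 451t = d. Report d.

Apply Euclid's algorithm to 1309 and 451:
1309 = 2·451 + 407
451 = 1·407 + 44
407 = 9·44 + 11
44 = 4·11 + 0
gcd(1309, 451) = 11.
Back-substituting:
11 = 407 − 9·44
11 = −9·451 + 10·407
11 = 10·1309 − 29·451
So 11 = (10)·1309 + (-29)·451.

11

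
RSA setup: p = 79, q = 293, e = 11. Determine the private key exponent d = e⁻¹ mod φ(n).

φ(n) = (p−1)(q−1) = 78·292 = 22776.
Need d with 11·d ≡ 1 (mod 22776). Apply the extended Euclidean algorithm:
22776 = 2070×11 + 6
11 = 1×6 + 5
6 = 1×5 + 1
5 = 5×1 + 0
Back-substitute:
1 = 6 − 5
1 = −11 + 2·6
1 = 2·22776 − 4141·11
So 11·(-4141) ≡ 1 (mod 22776), hence d ≡ -4141 ≡ 18635 (mod 22776).

18635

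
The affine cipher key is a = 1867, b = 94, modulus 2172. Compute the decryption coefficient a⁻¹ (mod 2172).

235

gcd(2172, 1867) by repeated division:
2172 = 1*1867 + 305
1867 = 6*305 + 37
305 = 8*37 + 9
37 = 4*9 + 1
9 = 9*1 + 0
gcd = 1, so the inverse exists. Back-substitute:
1 = 37 − 4·9
1 = −4·305 + 33·37
1 = 33·1867 − 202·305
1 = −202·2172 + 235·1867
So 1867·235 ≡ 1 (mod 2172).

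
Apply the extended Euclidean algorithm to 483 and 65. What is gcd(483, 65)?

Euclidean algorithm:
483 = 7·65 + 28
65 = 2·28 + 9
28 = 3·9 + 1
9 = 9·1 + 0
gcd(483, 65) = 1.
Working backward:
1 = 28 − 3·9
1 = −3·65 + 7·28
1 = 7·483 − 52·65
So 1 = (7)·483 + (-52)·65.

1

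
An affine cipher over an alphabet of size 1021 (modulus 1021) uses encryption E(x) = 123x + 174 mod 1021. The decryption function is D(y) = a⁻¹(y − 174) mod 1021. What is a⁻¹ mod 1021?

Run Euclid on (1021, 123):
1021 = 8×123 + 37
123 = 3×37 + 12
37 = 3×12 + 1
12 = 12×1 + 0
Since gcd(123, 1021) = 1, back-substitute to write 1 as a combination:
1 = 37 − 3·12
1 = −3·123 + 10·37
1 = 10·1021 − 83·123
Hence 123⁻¹ ≡ -83 ≡ 938 (mod 1021).

938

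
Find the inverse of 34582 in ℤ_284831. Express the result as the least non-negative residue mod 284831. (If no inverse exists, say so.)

139994

gcd(284831, 34582) by repeated division:
284831 = 8*34582 + 8175
34582 = 4*8175 + 1882
8175 = 4*1882 + 647
1882 = 2*647 + 588
647 = 1*588 + 59
588 = 9*59 + 57
59 = 1*57 + 2
57 = 28*2 + 1
2 = 2*1 + 0
The gcd is 1. Working backward:
1 = 57 − 28·2
1 = −28·59 + 29·57
1 = 29·588 − 289·59
1 = −289·647 + 318·588
1 = 318·1882 − 925·647
1 = −925·8175 + 4018·1882
1 = 4018·34582 − 16997·8175
1 = −16997·284831 + 139994·34582
So 34582·139994 ≡ 1 (mod 284831).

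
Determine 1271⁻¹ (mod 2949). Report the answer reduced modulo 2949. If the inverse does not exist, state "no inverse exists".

413

Run Euclid on (2949, 1271):
2949 = 2·1271 + 407
1271 = 3·407 + 50
407 = 8·50 + 7
50 = 7·7 + 1
7 = 7·1 + 0
gcd = 1, so the inverse exists. Back-substitute:
1 = 50 − 7·7
1 = −7·407 + 57·50
1 = 57·1271 − 178·407
1 = −178·2949 + 413·1271
So 1271·413 ≡ 1 (mod 2949).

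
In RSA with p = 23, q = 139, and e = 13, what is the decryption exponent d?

φ(n) = (p−1)(q−1) = 22·138 = 3036.
Need d with 13·d ≡ 1 (mod 3036). Apply the extended Euclidean algorithm:
3036 = 233×13 + 7
13 = 1×7 + 6
7 = 1×6 + 1
6 = 6×1 + 0
Back-substitute:
1 = 7 − 6
1 = −13 + 2·7
1 = 2·3036 − 467·13
So 13·(-467) ≡ 1 (mod 3036), hence d ≡ -467 ≡ 2569 (mod 3036).

2569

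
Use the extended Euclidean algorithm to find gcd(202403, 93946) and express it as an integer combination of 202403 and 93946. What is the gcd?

Apply Euclid's algorithm to 202403 and 93946:
202403 = 2·93946 + 14511
93946 = 6·14511 + 6880
14511 = 2·6880 + 751
6880 = 9·751 + 121
751 = 6·121 + 25
121 = 4·25 + 21
25 = 1·21 + 4
21 = 5·4 + 1
4 = 4·1 + 0
gcd(202403, 93946) = 1.
Working backward:
1 = 21 − 5·4
1 = −5·25 + 6·21
1 = 6·121 − 29·25
1 = −29·751 + 180·121
1 = 180·6880 − 1649·751
1 = −1649·14511 + 3478·6880
1 = 3478·93946 − 22517·14511
1 = −22517·202403 + 48512·93946
So 1 = (-22517)·202403 + (48512)·93946.

1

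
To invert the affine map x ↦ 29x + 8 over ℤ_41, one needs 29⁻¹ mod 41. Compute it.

17

gcd(41, 29) by repeated division:
41 = 1·29 + 12
29 = 2·12 + 5
12 = 2·5 + 2
5 = 2·2 + 1
2 = 2·1 + 0
gcd = 1, so the inverse exists. Back-substitute:
1 = 5 − 2·2
1 = −2·12 + 5·5
1 = 5·29 − 12·12
1 = −12·41 + 17·29
So 29·17 ≡ 1 (mod 41).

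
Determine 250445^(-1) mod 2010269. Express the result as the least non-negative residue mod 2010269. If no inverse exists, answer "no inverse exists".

Run Euclid on (2010269, 250445):
2010269 = 8*250445 + 6709
250445 = 37*6709 + 2212
6709 = 3*2212 + 73
2212 = 30*73 + 22
73 = 3*22 + 7
22 = 3*7 + 1
7 = 7*1 + 0
The gcd is 1. Working backward:
1 = 22 − 3·7
1 = −3·73 + 10·22
1 = 10·2212 − 303·73
1 = −303·6709 + 919·2212
1 = 919·250445 − 34306·6709
1 = −34306·2010269 + 275367·250445
So 250445·275367 ≡ 1 (mod 2010269).

275367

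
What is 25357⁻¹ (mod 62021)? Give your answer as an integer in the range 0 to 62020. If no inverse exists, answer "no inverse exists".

21661

gcd(62021, 25357) by repeated division:
62021 = 2·25357 + 11307
25357 = 2·11307 + 2743
11307 = 4·2743 + 335
2743 = 8·335 + 63
335 = 5·63 + 20
63 = 3·20 + 3
20 = 6·3 + 2
3 = 1·2 + 1
2 = 2·1 + 0
Since gcd(25357, 62021) = 1, back-substitute to write 1 as a combination:
1 = 3 − 2
1 = −20 + 7·3
1 = 7·63 − 22·20
1 = −22·335 + 117·63
1 = 117·2743 − 958·335
1 = −958·11307 + 3949·2743
1 = 3949·25357 − 8856·11307
1 = −8856·62021 + 21661·25357
So 25357·21661 ≡ 1 (mod 62021).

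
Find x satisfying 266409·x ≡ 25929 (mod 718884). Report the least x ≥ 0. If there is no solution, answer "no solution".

First find gcd(266409, 718884):
718884 = 2×266409 + 186066
266409 = 1×186066 + 80343
186066 = 2×80343 + 25380
80343 = 3×25380 + 4203
25380 = 6×4203 + 162
4203 = 25×162 + 153
162 = 1×153 + 9
153 = 17×9 + 0
gcd = 9 and 9 | 25929, so solutions exist. Divide through by 9: 29601x ≡ 2881 (mod 79876).
Now find 29601⁻¹ mod 79876:
79876 = 2*29601 + 20674
29601 = 1*20674 + 8927
20674 = 2*8927 + 2820
8927 = 3*2820 + 467
2820 = 6*467 + 18
467 = 25*18 + 17
18 = 1*17 + 1
17 = 17*1 + 0
Back-substitute:
1 = 18 − 17
1 = −467 + 26·18
1 = 26·2820 − 157·467
1 = −157·8927 + 497·2820
1 = 497·20674 − 1151·8927
1 = −1151·29601 + 1648·20674
1 = 1648·79876 − 4447·29601
So 29601·(-4447) ≡ 1 (mod 79876), i.e. 29601⁻¹ ≡ 75429.
Then x ≡ 75429·2881 ≡ 48229 (mod 79876); the smallest non-negative solution is x = 48229.

48229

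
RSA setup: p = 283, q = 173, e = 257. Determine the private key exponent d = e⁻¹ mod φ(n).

φ(n) = (p−1)(q−1) = 282·172 = 48504.
Need d with 257·d ≡ 1 (mod 48504). Apply the extended Euclidean algorithm:
48504 = 188×257 + 188
257 = 1×188 + 69
188 = 2×69 + 50
69 = 1×50 + 19
50 = 2×19 + 12
19 = 1×12 + 7
12 = 1×7 + 5
7 = 1×5 + 2
5 = 2×2 + 1
2 = 2×1 + 0
Back-substitute:
1 = 5 − 2·2
1 = −2·7 + 3·5
1 = 3·12 − 5·7
1 = −5·19 + 8·12
1 = 8·50 − 21·19
1 = −21·69 + 29·50
1 = 29·188 − 79·69
1 = −79·257 + 108·188
1 = 108·48504 − 20383·257
So 257·(-20383) ≡ 1 (mod 48504), hence d ≡ -20383 ≡ 28121 (mod 48504).

28121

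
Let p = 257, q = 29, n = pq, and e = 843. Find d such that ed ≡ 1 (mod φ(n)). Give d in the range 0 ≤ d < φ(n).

φ(n) = (p−1)(q−1) = 256·28 = 7168.
Need d with 843·d ≡ 1 (mod 7168). Apply the extended Euclidean algorithm:
7168 = 8*843 + 424
843 = 1*424 + 419
424 = 1*419 + 5
419 = 83*5 + 4
5 = 1*4 + 1
4 = 4*1 + 0
Back-substitute:
1 = 5 − 4
1 = −419 + 84·5
1 = 84·424 − 85·419
1 = −85·843 + 169·424
1 = 169·7168 − 1437·843
So 843·(-1437) ≡ 1 (mod 7168), hence d ≡ -1437 ≡ 5731 (mod 7168).

5731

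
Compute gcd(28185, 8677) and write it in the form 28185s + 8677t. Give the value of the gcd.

1

Euclidean algorithm:
28185 = 3×8677 + 2154
8677 = 4×2154 + 61
2154 = 35×61 + 19
61 = 3×19 + 4
19 = 4×4 + 3
4 = 1×3 + 1
3 = 3×1 + 0
gcd(28185, 8677) = 1.
Working backward:
1 = 4 − 3
1 = −19 + 5·4
1 = 5·61 − 16·19
1 = −16·2154 + 565·61
1 = 565·8677 − 2276·2154
1 = −2276·28185 + 7393·8677
So 1 = (-2276)·28185 + (7393)·8677.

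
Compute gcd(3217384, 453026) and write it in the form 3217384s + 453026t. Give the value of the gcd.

Apply Euclid's algorithm to 3217384 and 453026:
3217384 = 7×453026 + 46202
453026 = 9×46202 + 37208
46202 = 1×37208 + 8994
37208 = 4×8994 + 1232
8994 = 7×1232 + 370
1232 = 3×370 + 122
370 = 3×122 + 4
122 = 30×4 + 2
4 = 2×2 + 0
gcd(3217384, 453026) = 2.
Express as a combination:
2 = 122 − 30·4
2 = −30·370 + 91·122
2 = 91·1232 − 303·370
2 = −303·8994 + 2212·1232
2 = 2212·37208 − 9151·8994
2 = −9151·46202 + 11363·37208
2 = 11363·453026 − 111418·46202
2 = −111418·3217384 + 791289·453026
So 2 = (-111418)·3217384 + (791289)·453026.

2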